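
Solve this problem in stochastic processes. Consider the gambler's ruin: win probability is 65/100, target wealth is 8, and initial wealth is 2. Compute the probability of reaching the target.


Gambler's ruin formula:
r = q/p = 0.3500/0.6500 = 0.5385
P(win) = (1 - r^i)/(1 - r^N)
= (1 - 0.5385^2)/(1 - 0.5385^8)
= 0.7151

0.7151


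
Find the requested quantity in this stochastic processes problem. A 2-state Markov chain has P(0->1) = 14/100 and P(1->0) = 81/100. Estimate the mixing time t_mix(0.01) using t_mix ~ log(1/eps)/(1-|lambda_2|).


lambda_2 = |1 - p01 - p10| = |1 - 0.1400 - 0.8100| = 0.0500
t_mix ~ log(1/eps)/(1 - |lambda_2|)
= log(100)/(1 - 0.0500) = 4.6052/0.9500
= 4.8475

4.8475


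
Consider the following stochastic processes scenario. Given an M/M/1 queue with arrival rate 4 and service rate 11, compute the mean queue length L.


rho = 4/11 = 0.3636
L = rho/(1-rho)
= 0.3636/0.6364
= 0.5714

0.5714


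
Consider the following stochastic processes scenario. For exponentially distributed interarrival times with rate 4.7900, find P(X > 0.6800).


P(X > t) = exp(-lambda * t)
= exp(-4.7900 * 0.6800)
= exp(-3.2572) = 0.0385

0.0385


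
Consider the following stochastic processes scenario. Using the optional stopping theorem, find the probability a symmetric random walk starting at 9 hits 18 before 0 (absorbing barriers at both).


By optional stopping theorem: E(M at tau) = M(0) = 9
P(hit 18)*18 + P(hit 0)*0 = 9
P(hit 18) = (9 - 0)/(18 - 0) = 1/2 = 0.5000

0.5000


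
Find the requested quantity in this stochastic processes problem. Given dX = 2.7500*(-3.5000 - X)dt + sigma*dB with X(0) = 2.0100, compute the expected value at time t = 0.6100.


E[X(t)] = mu + (X(0) - mu)*exp(-theta*t)
= -3.5000 + (2.0100 - -3.5000)*exp(-2.7500*0.6100)
= -3.5000 + 5.5100 * 0.1868
= -2.4705

-2.4705


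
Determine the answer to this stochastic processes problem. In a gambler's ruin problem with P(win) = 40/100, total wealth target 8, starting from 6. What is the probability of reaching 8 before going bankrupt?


Gambler's ruin formula:
r = q/p = 0.6000/0.4000 = 1.5000
P(win) = (1 - r^i)/(1 - r^N)
= (1 - 1.5000^6)/(1 - 1.5000^8)
= 0.4219

0.4219


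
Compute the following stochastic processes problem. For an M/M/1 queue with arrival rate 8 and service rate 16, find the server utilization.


rho = lambda/mu
= 8/16
= 0.5000

0.5000


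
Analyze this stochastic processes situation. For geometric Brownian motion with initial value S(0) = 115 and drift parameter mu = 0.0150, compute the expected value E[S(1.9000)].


E[S(t)] = S(0) * exp(mu * t)
= 115 * exp(0.0150 * 1.9000)
= 115 * 1.0289
= 118.3247

118.3247


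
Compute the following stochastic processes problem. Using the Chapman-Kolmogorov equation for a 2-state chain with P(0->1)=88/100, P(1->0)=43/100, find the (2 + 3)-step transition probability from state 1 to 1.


P^5 = P^2 * P^3
Computing via matrix multiplication of the transition matrix.
Entry (1,1) of P^5 = 0.6708

0.6708


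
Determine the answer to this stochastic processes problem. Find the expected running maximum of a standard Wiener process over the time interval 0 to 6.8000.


E(max B(s)) = sqrt(2t/pi)
= sqrt(2*6.8000/pi)
= sqrt(4.3290)
= 2.0806

2.0806


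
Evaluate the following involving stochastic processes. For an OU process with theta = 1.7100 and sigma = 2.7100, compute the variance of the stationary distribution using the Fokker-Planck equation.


Stationary variance = sigma^2 / (2*theta)
= 2.7100^2 / (2*1.7100)
= 7.3441 / 3.4200
= 2.1474

2.1474


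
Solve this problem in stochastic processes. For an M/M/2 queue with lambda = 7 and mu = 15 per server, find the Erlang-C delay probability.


a = lambda/mu = 0.4667
rho = a/c = 0.2333
Erlang-C formula applied:
C(c,a) = 0.0883

0.0883


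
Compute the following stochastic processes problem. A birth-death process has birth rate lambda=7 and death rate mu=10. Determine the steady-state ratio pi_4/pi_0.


For birth-death process, pi_n/pi_0 = (lambda/mu)^n
= (7/10)^4
= 0.2401

0.2401


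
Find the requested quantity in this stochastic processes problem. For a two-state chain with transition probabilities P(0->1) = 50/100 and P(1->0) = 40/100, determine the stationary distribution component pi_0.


Stationary distribution: pi_0 = p10/(p01+p10), pi_1 = p01/(p01+p10)
p01 = 0.5000, p10 = 0.4000
pi_0 = 0.4444

0.4444


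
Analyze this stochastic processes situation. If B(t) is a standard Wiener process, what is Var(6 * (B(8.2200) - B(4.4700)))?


Var(alpha*(B(t)-B(s))) = alpha^2 * (t-s)
= 6^2 * (8.2200 - 4.4700)
= 36 * 3.7500
= 135.0000

135.0000


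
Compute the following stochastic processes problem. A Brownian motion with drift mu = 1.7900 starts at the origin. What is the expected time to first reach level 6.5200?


Expected first passage time = a/mu
= 6.5200/1.7900
= 3.6425

3.6425


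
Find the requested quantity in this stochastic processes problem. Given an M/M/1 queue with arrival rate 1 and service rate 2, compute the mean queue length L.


rho = 1/2 = 0.5000
L = rho/(1-rho)
= 0.5000/0.5000
= 1.0000

1.0000


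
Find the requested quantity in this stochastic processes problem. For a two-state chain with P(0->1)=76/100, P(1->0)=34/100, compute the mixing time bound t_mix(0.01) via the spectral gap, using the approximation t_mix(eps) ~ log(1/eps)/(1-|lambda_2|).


lambda_2 = |1 - p01 - p10| = |1 - 0.7600 - 0.3400| = 0.1000
t_mix ~ log(1/eps)/(1 - |lambda_2|)
= log(100)/(1 - 0.1000) = 4.6052/0.9000
= 5.1169

5.1169


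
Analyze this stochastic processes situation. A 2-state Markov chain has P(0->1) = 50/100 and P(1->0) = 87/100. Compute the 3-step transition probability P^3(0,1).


Computing P^3 by matrix multiplication.
P = [[0.5000, 0.5000], [0.8700, 0.1300]]
After raising P to the power 3:
P^3(0,1) = 0.3835

0.3835


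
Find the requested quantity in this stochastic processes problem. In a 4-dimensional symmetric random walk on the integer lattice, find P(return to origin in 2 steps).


P(return in 2 steps) = P(reverse first step) = 1/(2d)
= 1/8
= 0.1250

0.1250


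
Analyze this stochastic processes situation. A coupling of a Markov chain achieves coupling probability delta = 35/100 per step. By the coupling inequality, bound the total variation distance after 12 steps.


TV distance bound <= (1-delta)^n
= (1 - 0.3500)^12
= 0.6500^12
= 0.0057

0.0057


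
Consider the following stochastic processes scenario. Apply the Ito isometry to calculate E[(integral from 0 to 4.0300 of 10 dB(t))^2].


By Ito isometry: E[(int f dB)^2] = int f^2 dt
= 10^2 * 4.0300
= 100 * 4.0300 = 403.0000

403.0000


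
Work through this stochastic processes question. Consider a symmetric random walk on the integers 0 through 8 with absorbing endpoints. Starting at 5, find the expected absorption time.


For symmetric RW on 0,...,N with absorbing barriers, E(i) = i*(N-i)
E(5) = 5 * 3 = 15

15


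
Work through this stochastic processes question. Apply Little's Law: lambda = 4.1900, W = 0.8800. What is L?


Little's Law: L = lambda * W
= 4.1900 * 0.8800
= 3.6872

3.6872


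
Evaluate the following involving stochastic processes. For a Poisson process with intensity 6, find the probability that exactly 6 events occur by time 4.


P(N(t)=k) = (lambda*t)^k * exp(-lambda*t) / k!
lambda*t = 24
= 24^6 * exp(-24) / 6!
= 191102976 * 3.7751e-11 / 720
= 1.0020e-05

1.0020e-05


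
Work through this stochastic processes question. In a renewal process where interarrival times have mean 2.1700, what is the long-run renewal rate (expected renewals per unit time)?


Long-run renewal rate = 1/E(X)
= 1/2.1700
= 0.4608

0.4608


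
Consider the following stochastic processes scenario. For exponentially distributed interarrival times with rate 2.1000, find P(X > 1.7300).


P(X > t) = exp(-lambda * t)
= exp(-2.1000 * 1.7300)
= exp(-3.6330) = 0.0264

0.0264


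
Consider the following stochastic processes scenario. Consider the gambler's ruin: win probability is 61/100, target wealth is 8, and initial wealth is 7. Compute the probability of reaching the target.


Gambler's ruin formula:
r = q/p = 0.3900/0.6100 = 0.6393
P(win) = (1 - r^i)/(1 - r^N)
= (1 - 0.6393^7)/(1 - 0.6393^8)
= 0.9838

0.9838


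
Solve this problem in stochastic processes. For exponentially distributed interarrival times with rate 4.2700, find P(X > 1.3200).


P(X > t) = exp(-lambda * t)
= exp(-4.2700 * 1.3200)
= exp(-5.6364) = 0.0036

0.0036


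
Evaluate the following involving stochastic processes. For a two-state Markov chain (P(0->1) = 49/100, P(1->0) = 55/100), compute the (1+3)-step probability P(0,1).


P^4 = P^1 * P^3
Computing via matrix multiplication of the transition matrix.
Entry (0,1) of P^4 = 0.4712

0.4712


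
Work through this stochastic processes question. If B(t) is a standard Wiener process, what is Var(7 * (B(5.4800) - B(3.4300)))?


Var(alpha*(B(t)-B(s))) = alpha^2 * (t-s)
= 7^2 * (5.4800 - 3.4300)
= 49 * 2.0500
= 100.4500

100.4500


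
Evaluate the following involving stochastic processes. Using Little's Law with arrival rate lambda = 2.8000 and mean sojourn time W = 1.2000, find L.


Little's Law: L = lambda * W
= 2.8000 * 1.2000
= 3.3600

3.3600


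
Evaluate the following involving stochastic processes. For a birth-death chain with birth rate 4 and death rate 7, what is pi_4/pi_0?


For birth-death process, pi_n/pi_0 = (lambda/mu)^n
= (4/7)^4
= 0.1066

0.1066


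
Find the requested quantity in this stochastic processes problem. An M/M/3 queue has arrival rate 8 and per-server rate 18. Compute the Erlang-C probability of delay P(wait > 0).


a = lambda/mu = 0.4444
rho = a/c = 0.1481
Erlang-C formula applied:
C(c,a) = 0.0110

0.0110


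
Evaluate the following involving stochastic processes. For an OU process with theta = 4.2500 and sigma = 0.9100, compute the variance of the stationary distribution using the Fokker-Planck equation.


Stationary variance = sigma^2 / (2*theta)
= 0.9100^2 / (2*4.2500)
= 0.8281 / 8.5000
= 0.0974

0.0974


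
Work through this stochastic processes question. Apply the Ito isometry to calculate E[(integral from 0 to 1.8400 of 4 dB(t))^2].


By Ito isometry: E[(int f dB)^2] = int f^2 dt
= 4^2 * 1.8400
= 16 * 1.8400 = 29.4400

29.4400


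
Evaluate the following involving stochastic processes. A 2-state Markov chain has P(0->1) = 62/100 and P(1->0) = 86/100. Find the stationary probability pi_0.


Stationary distribution: pi_0 = p10/(p01+p10), pi_1 = p01/(p01+p10)
p01 = 0.6200, p10 = 0.8600
pi_0 = 0.5811

0.5811


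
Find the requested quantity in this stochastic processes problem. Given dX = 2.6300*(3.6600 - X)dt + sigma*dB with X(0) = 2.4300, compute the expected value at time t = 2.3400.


E[X(t)] = mu + (X(0) - mu)*exp(-theta*t)
= 3.6600 + (2.4300 - 3.6600)*exp(-2.6300*2.3400)
= 3.6600 + -1.2300 * 0.0021
= 3.6574

3.6574


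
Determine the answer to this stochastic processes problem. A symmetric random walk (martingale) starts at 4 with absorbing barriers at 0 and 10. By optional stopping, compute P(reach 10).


By optional stopping theorem: E(M at tau) = M(0) = 4
P(hit 10)*10 + P(hit 0)*0 = 4
P(hit 10) = (4 - 0)/(10 - 0) = 2/5 = 0.4000

0.4000


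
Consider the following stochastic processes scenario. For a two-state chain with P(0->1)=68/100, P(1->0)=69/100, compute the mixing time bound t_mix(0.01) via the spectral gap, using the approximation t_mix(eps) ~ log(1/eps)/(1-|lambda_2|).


lambda_2 = |1 - p01 - p10| = |1 - 0.6800 - 0.6900| = 0.3700
t_mix ~ log(1/eps)/(1 - |lambda_2|)
= log(100)/(1 - 0.3700) = 4.6052/0.6300
= 7.3098

7.3098


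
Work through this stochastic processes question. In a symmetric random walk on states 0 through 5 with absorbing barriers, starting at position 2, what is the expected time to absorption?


For symmetric RW on 0,...,N with absorbing barriers, E(i) = i*(N-i)
E(2) = 2 * 3 = 6

6


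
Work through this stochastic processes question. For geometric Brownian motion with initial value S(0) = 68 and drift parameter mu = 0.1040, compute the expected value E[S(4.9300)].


E[S(t)] = S(0) * exp(mu * t)
= 68 * exp(0.1040 * 4.9300)
= 68 * 1.6698
= 113.5482

113.5482


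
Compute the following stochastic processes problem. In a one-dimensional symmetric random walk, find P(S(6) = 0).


P(S(6) = 0) = C(6,3) / 4^3
= 20 / 64
= 0.3125

0.3125


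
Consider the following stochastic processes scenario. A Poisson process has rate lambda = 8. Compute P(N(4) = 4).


P(N(t)=k) = (lambda*t)^k * exp(-lambda*t) / k!
lambda*t = 32
= 32^4 * exp(-32) / 4!
= 1048576 * 1.2664e-14 / 24
= 5.5331e-10

5.5331e-10


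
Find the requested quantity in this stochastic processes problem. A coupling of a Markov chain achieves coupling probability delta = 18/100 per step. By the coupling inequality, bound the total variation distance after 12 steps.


TV distance bound <= (1-delta)^n
= (1 - 0.1800)^12
= 0.8200^12
= 0.0924

0.0924


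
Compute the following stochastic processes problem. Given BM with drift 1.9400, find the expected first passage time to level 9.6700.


Expected first passage time = a/mu
= 9.6700/1.9400
= 4.9845

4.9845


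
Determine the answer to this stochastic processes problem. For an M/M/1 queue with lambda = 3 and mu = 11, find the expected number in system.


rho = 3/11 = 0.2727
L = rho/(1-rho)
= 0.2727/0.7273
= 0.3750

0.3750


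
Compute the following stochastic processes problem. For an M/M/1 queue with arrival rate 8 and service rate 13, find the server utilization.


rho = lambda/mu
= 8/13
= 0.6154

0.6154


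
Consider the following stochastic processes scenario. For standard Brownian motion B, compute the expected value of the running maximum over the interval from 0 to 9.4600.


E(max B(s)) = sqrt(2t/pi)
= sqrt(2*9.4600/pi)
= sqrt(6.0224)
= 2.4541

2.4541


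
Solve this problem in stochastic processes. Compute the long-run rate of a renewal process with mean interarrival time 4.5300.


Long-run renewal rate = 1/E(X)
= 1/4.5300
= 0.2208

0.2208


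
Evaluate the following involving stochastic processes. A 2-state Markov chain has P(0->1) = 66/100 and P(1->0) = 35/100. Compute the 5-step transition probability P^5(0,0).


Computing P^5 by matrix multiplication.
P = [[0.3400, 0.6600], [0.3500, 0.6500]]
After raising P to the power 5:
P^5(0,0) = 0.3465

0.3465


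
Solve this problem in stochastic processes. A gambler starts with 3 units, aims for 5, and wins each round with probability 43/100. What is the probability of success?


Gambler's ruin formula:
r = q/p = 0.5700/0.4300 = 1.3256
P(win) = (1 - r^i)/(1 - r^N)
= (1 - 1.3256^3)/(1 - 1.3256^5)
= 0.4298

0.4298


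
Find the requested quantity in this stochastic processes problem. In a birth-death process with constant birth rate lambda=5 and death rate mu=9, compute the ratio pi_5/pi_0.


For birth-death process, pi_n/pi_0 = (lambda/mu)^n
= (5/9)^5
= 0.0529

0.0529


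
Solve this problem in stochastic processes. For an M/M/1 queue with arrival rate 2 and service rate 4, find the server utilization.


rho = lambda/mu
= 2/4
= 0.5000

0.5000


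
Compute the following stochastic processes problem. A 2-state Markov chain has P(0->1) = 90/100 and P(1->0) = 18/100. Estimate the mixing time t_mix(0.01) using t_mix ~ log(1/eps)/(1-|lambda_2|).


lambda_2 = |1 - p01 - p10| = |1 - 0.9000 - 0.1800| = 0.0800
t_mix ~ log(1/eps)/(1 - |lambda_2|)
= log(100)/(1 - 0.0800) = 4.6052/0.9200
= 5.0056

5.0056


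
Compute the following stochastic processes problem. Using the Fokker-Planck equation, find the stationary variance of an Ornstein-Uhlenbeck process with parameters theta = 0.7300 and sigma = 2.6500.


Stationary variance = sigma^2 / (2*theta)
= 2.6500^2 / (2*0.7300)
= 7.0225 / 1.4600
= 4.8099

4.8099


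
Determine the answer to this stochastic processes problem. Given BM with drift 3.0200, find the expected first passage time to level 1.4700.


Expected first passage time = a/mu
= 1.4700/3.0200
= 0.4868

0.4868


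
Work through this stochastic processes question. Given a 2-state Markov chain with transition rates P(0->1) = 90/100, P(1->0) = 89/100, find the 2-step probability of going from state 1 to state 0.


Computing P^2 by matrix multiplication.
P = [[0.1000, 0.9000], [0.8900, 0.1100]]
After raising P to the power 2:
P^2(1,0) = 0.1869

0.1869


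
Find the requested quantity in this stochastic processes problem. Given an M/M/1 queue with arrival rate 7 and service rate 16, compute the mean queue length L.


rho = 7/16 = 0.4375
L = rho/(1-rho)
= 0.4375/0.5625
= 0.7778

0.7778


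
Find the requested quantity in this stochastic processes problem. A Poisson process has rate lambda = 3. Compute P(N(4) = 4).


P(N(t)=k) = (lambda*t)^k * exp(-lambda*t) / k!
lambda*t = 12
= 12^4 * exp(-12) / 4!
= 20736 * 6.1442e-06 / 24
= 0.0053

0.0053


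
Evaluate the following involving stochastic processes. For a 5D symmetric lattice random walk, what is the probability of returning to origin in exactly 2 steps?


P(return in 2 steps) = P(reverse first step) = 1/(2d)
= 1/10
= 0.1000

0.1000


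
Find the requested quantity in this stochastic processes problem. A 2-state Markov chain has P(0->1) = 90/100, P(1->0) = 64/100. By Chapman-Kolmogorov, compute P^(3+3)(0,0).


P^6 = P^3 * P^3
Computing via matrix multiplication of the transition matrix.
Entry (0,0) of P^6 = 0.4301

0.4301


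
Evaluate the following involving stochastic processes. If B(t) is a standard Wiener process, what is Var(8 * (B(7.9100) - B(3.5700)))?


Var(alpha*(B(t)-B(s))) = alpha^2 * (t-s)
= 8^2 * (7.9100 - 3.5700)
= 64 * 4.3400
= 277.7600

277.7600


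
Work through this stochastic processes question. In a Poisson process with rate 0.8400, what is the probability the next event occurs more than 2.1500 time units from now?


P(X > t) = exp(-lambda * t)
= exp(-0.8400 * 2.1500)
= exp(-1.8060) = 0.1643

0.1643


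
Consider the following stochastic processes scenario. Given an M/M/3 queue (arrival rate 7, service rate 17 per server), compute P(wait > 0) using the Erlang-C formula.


a = lambda/mu = 0.4118
rho = a/c = 0.1373
Erlang-C formula applied:
C(c,a) = 0.0089

0.0089


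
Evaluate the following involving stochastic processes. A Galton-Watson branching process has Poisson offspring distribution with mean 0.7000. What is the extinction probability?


Since mu = 0.7000 <= 1, extinction probability = 1.

1.0000


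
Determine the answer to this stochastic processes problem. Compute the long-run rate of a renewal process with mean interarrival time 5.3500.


Long-run renewal rate = 1/E(X)
= 1/5.3500
= 0.1869

0.1869


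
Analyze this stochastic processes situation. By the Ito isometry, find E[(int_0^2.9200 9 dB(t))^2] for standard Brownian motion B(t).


By Ito isometry: E[(int f dB)^2] = int f^2 dt
= 9^2 * 2.9200
= 81 * 2.9200 = 236.5200

236.5200


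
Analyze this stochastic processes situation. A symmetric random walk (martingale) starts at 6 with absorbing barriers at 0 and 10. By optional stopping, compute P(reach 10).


By optional stopping theorem: E(M at tau) = M(0) = 6
P(hit 10)*10 + P(hit 0)*0 = 6
P(hit 10) = (6 - 0)/(10 - 0) = 3/5 = 0.6000

0.6000


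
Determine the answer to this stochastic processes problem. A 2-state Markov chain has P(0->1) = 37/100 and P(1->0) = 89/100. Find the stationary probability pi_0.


Stationary distribution: pi_0 = p10/(p01+p10), pi_1 = p01/(p01+p10)
p01 = 0.3700, p10 = 0.8900
pi_0 = 0.7063

0.7063


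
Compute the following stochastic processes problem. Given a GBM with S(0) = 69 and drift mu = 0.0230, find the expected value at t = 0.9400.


E[S(t)] = S(0) * exp(mu * t)
= 69 * exp(0.0230 * 0.9400)
= 69 * 1.0219
= 70.5080

70.5080


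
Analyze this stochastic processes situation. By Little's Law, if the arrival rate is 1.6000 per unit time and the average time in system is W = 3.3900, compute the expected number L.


Little's Law: L = lambda * W
= 1.6000 * 3.3900
= 5.4240

5.4240


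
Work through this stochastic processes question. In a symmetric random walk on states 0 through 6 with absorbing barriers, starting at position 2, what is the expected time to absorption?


For symmetric RW on 0,...,N with absorbing barriers, E(i) = i*(N-i)
E(2) = 2 * 4 = 8

8


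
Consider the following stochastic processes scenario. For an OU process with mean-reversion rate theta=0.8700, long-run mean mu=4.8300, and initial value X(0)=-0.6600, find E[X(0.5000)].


E[X(t)] = mu + (X(0) - mu)*exp(-theta*t)
= 4.8300 + (-0.6600 - 4.8300)*exp(-0.8700*0.5000)
= 4.8300 + -5.4900 * 0.6473
= 1.2765

1.2765


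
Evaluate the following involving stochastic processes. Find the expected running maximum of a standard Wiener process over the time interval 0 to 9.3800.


E(max B(s)) = sqrt(2t/pi)
= sqrt(2*9.3800/pi)
= sqrt(5.9715)
= 2.4437

2.4437


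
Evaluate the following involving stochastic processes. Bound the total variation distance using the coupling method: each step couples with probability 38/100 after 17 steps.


TV distance bound <= (1-delta)^n
= (1 - 0.3800)^17
= 0.6200^17
= 2.9557e-04

2.9557e-04


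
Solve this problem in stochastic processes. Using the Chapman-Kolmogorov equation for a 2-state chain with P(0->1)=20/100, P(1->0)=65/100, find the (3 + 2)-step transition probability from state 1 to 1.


P^5 = P^3 * P^2
Computing via matrix multiplication of the transition matrix.
Entry (1,1) of P^5 = 0.2354

0.2354


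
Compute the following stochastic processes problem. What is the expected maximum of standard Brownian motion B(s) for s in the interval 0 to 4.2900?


E(max B(s)) = sqrt(2t/pi)
= sqrt(2*4.2900/pi)
= sqrt(2.7311)
= 1.6526

1.6526


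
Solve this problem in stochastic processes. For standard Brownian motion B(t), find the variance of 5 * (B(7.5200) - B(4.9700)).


Var(alpha*(B(t)-B(s))) = alpha^2 * (t-s)
= 5^2 * (7.5200 - 4.9700)
= 25 * 2.5500
= 63.7500

63.7500


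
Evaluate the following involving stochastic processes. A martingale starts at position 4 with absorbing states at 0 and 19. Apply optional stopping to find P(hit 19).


By optional stopping theorem: E(M at tau) = M(0) = 4
P(hit 19)*19 + P(hit 0)*0 = 4
P(hit 19) = (4 - 0)/(19 - 0) = 4/19 = 0.2105

0.2105


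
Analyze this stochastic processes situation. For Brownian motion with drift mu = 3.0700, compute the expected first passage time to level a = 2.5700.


Expected first passage time = a/mu
= 2.5700/3.0700
= 0.8371

0.8371


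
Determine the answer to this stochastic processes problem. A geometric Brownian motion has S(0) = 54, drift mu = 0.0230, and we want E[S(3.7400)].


E[S(t)] = S(0) * exp(mu * t)
= 54 * exp(0.0230 * 3.7400)
= 54 * 1.0898
= 58.8507

58.8507


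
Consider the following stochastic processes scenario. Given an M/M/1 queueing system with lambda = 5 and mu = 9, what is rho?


rho = lambda/mu
= 5/9
= 0.5556

0.5556


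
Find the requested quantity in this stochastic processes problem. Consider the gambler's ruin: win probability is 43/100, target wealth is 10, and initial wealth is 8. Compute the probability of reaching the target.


Gambler's ruin formula:
r = q/p = 0.5700/0.4300 = 1.3256
P(win) = (1 - r^i)/(1 - r^N)
= (1 - 1.3256^8)/(1 - 1.3256^10)
= 0.5417

0.5417


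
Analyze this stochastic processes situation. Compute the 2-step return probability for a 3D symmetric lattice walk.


P(return in 2 steps) = P(reverse first step) = 1/(2d)
= 1/6
= 0.1667

0.1667


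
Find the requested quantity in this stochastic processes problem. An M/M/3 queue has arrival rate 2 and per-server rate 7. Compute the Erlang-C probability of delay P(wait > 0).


a = lambda/mu = 0.2857
rho = a/c = 0.0952
Erlang-C formula applied:
C(c,a) = 0.0032

0.0032


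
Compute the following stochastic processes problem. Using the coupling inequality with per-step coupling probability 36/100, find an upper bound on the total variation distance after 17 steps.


TV distance bound <= (1-delta)^n
= (1 - 0.3600)^17
= 0.6400^17
= 5.0706e-04

5.0706e-04


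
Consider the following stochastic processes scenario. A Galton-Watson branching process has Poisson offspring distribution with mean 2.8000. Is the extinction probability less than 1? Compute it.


Since mu = 2.8000 > 1, extinction prob q < 1.
Solve s = exp(mu*(s-1)) iteratively.
q = 0.0750

0.0750


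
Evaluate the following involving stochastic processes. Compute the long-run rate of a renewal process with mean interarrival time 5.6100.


Long-run renewal rate = 1/E(X)
= 1/5.6100
= 0.1783

0.1783


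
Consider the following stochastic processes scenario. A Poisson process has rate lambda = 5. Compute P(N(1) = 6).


P(N(t)=k) = (lambda*t)^k * exp(-lambda*t) / k!
lambda*t = 5
= 5^6 * exp(-5) / 6!
= 15625 * 0.0067 / 720
= 0.1462

0.1462


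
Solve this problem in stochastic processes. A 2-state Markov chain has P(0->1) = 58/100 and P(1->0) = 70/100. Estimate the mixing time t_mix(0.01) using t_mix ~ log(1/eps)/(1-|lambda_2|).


lambda_2 = |1 - p01 - p10| = |1 - 0.5800 - 0.7000| = 0.2800
t_mix ~ log(1/eps)/(1 - |lambda_2|)
= log(100)/(1 - 0.2800) = 4.6052/0.7200
= 6.3961

6.3961


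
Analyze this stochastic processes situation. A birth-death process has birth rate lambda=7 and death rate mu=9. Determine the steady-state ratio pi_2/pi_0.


For birth-death process, pi_n/pi_0 = (lambda/mu)^n
= (7/9)^2
= 0.6049

0.6049


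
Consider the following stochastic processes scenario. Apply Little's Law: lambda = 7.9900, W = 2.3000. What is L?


Little's Law: L = lambda * W
= 7.9900 * 2.3000
= 18.3770

18.3770


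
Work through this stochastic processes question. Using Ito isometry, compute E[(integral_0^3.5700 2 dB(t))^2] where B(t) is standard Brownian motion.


By Ito isometry: E[(int f dB)^2] = int f^2 dt
= 2^2 * 3.5700
= 4 * 3.5700 = 14.2800

14.2800


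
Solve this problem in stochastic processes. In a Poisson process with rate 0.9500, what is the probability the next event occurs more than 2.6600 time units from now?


P(X > t) = exp(-lambda * t)
= exp(-0.9500 * 2.6600)
= exp(-2.5270) = 0.0799

0.0799


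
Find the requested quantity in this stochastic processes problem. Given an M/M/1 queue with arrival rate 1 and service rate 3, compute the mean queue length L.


rho = 1/3 = 0.3333
L = rho/(1-rho)
= 0.3333/0.6667
= 0.5000

0.5000


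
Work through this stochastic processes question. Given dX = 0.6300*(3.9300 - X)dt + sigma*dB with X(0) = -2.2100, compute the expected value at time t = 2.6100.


E[X(t)] = mu + (X(0) - mu)*exp(-theta*t)
= 3.9300 + (-2.2100 - 3.9300)*exp(-0.6300*2.6100)
= 3.9300 + -6.1400 * 0.1931
= 2.7441

2.7441


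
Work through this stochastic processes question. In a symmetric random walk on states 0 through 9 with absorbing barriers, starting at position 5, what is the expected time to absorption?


For symmetric RW on 0,...,N with absorbing barriers, E(i) = i*(N-i)
E(5) = 5 * 4 = 20

20


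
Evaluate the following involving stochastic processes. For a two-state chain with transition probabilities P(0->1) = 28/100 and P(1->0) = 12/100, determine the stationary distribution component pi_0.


Stationary distribution: pi_0 = p10/(p01+p10), pi_1 = p01/(p01+p10)
p01 = 0.2800, p10 = 0.1200
pi_0 = 0.3000

0.3000


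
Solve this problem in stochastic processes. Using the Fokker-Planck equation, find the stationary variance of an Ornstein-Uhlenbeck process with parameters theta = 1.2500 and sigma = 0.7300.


Stationary variance = sigma^2 / (2*theta)
= 0.7300^2 / (2*1.2500)
= 0.5329 / 2.5000
= 0.2132

0.2132


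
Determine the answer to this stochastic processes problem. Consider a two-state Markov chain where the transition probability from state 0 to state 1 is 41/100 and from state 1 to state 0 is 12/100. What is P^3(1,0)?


Computing P^3 by matrix multiplication.
P = [[0.5900, 0.4100], [0.1200, 0.8800]]
After raising P to the power 3:
P^3(1,0) = 0.2029

0.2029


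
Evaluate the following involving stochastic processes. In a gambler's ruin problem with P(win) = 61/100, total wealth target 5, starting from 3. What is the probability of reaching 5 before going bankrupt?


Gambler's ruin formula:
r = q/p = 0.3900/0.6100 = 0.6393
P(win) = (1 - r^i)/(1 - r^N)
= (1 - 0.6393^3)/(1 - 0.6393^5)
= 0.8270

0.8270


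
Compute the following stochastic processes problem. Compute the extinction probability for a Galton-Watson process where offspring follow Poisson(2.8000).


Since mu = 2.8000 > 1, extinction prob q < 1.
Solve s = exp(mu*(s-1)) iteratively.
q = 0.0750

0.0750


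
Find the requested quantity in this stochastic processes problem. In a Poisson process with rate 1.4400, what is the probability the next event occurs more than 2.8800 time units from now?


P(X > t) = exp(-lambda * t)
= exp(-1.4400 * 2.8800)
= exp(-4.1472) = 0.0158

0.0158


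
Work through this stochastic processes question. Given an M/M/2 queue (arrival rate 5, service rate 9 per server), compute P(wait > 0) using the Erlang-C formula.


a = lambda/mu = 0.5556
rho = a/c = 0.2778
Erlang-C formula applied:
C(c,a) = 0.1208

0.1208


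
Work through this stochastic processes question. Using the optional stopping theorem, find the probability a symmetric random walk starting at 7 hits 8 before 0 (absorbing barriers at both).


By optional stopping theorem: E(M at tau) = M(0) = 7
P(hit 8)*8 + P(hit 0)*0 = 7
P(hit 8) = (7 - 0)/(8 - 0) = 7/8 = 0.8750

0.8750


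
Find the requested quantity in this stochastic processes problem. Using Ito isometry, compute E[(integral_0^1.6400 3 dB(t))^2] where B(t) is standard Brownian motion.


By Ito isometry: E[(int f dB)^2] = int f^2 dt
= 3^2 * 1.6400
= 9 * 1.6400 = 14.7600

14.7600


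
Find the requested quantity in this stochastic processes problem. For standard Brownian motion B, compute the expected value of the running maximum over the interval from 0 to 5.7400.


E(max B(s)) = sqrt(2t/pi)
= sqrt(2*5.7400/pi)
= sqrt(3.6542)
= 1.9116

1.9116


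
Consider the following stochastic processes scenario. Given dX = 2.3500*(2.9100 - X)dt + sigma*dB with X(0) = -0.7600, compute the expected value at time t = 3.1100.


E[X(t)] = mu + (X(0) - mu)*exp(-theta*t)
= 2.9100 + (-0.7600 - 2.9100)*exp(-2.3500*3.1100)
= 2.9100 + -3.6700 * 6.6982e-04
= 2.9075

2.9075


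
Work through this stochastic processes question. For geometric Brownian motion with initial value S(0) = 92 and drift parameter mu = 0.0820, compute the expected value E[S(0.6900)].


E[S(t)] = S(0) * exp(mu * t)
= 92 * exp(0.0820 * 0.6900)
= 92 * 1.0582
= 97.3554

97.3554


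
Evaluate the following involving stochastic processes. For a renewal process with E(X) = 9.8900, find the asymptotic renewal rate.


Long-run renewal rate = 1/E(X)
= 1/9.8900
= 0.1011

0.1011


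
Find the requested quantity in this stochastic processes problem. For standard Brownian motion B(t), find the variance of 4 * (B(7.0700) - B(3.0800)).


Var(alpha*(B(t)-B(s))) = alpha^2 * (t-s)
= 4^2 * (7.0700 - 3.0800)
= 16 * 3.9900
= 63.8400

63.8400


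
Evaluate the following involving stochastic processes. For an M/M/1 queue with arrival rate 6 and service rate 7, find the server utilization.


rho = lambda/mu
= 6/7
= 0.8571

0.8571


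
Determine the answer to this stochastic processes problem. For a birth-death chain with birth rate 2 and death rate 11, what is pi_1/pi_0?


For birth-death process, pi_n/pi_0 = (lambda/mu)^n
= (2/11)^1
= 0.1818

0.1818


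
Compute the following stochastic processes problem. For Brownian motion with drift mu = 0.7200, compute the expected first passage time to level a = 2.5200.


Expected first passage time = a/mu
= 2.5200/0.7200
= 3.5000

3.5000


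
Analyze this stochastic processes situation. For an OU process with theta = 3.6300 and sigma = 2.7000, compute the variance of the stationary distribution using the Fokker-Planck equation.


Stationary variance = sigma^2 / (2*theta)
= 2.7000^2 / (2*3.6300)
= 7.2900 / 7.2600
= 1.0041

1.0041


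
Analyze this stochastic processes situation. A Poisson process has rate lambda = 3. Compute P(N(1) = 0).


P(N(t)=k) = (lambda*t)^k * exp(-lambda*t) / k!
lambda*t = 3
= 3^0 * exp(-3) / 0!
= 1 * 0.0498 / 1
= 0.0498

0.0498


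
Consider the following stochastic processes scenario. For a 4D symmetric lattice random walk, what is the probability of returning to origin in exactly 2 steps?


P(return in 2 steps) = P(reverse first step) = 1/(2d)
= 1/8
= 0.1250

0.1250


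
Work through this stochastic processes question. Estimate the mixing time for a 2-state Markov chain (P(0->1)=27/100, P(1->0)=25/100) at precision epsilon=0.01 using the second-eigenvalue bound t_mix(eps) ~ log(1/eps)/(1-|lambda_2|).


lambda_2 = |1 - p01 - p10| = |1 - 0.2700 - 0.2500| = 0.4800
t_mix ~ log(1/eps)/(1 - |lambda_2|)
= log(100)/(1 - 0.4800) = 4.6052/0.5200
= 8.8561

8.8561


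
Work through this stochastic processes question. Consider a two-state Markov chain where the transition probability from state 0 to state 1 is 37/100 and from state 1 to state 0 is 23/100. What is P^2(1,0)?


Computing P^2 by matrix multiplication.
P = [[0.6300, 0.3700], [0.2300, 0.7700]]
After raising P to the power 2:
P^2(1,0) = 0.3220

0.3220


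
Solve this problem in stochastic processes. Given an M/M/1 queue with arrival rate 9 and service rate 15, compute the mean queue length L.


rho = 9/15 = 0.6000
L = rho/(1-rho)
= 0.6000/0.4000
= 1.5000

1.5000


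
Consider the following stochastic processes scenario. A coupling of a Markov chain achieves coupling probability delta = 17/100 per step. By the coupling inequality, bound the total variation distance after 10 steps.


TV distance bound <= (1-delta)^n
= (1 - 0.1700)^10
= 0.8300^10
= 0.1552

0.1552


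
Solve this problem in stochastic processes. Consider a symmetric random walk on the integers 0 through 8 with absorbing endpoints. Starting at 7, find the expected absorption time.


For symmetric RW on 0,...,N with absorbing barriers, E(i) = i*(N-i)
E(7) = 7 * 1 = 7

7


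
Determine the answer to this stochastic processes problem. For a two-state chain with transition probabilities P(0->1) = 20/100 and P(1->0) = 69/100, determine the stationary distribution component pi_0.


Stationary distribution: pi_0 = p10/(p01+p10), pi_1 = p01/(p01+p10)
p01 = 0.2000, p10 = 0.6900
pi_0 = 0.7753

0.7753


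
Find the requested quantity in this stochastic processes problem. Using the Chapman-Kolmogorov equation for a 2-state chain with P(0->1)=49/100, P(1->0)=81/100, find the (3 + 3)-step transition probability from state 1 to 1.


P^6 = P^3 * P^3
Computing via matrix multiplication of the transition matrix.
Entry (1,1) of P^6 = 0.3774

0.3774


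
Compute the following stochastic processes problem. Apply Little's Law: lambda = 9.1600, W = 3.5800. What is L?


Little's Law: L = lambda * W
= 9.1600 * 3.5800
= 32.7928

32.7928


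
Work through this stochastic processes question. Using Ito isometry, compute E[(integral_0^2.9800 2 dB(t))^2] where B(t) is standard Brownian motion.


By Ito isometry: E[(int f dB)^2] = int f^2 dt
= 2^2 * 2.9800
= 4 * 2.9800 = 11.9200

11.9200


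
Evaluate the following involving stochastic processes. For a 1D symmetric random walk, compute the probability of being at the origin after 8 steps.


P(S(8) = 0) = C(8,4) / 4^4
= 70 / 256
= 0.2734

0.2734


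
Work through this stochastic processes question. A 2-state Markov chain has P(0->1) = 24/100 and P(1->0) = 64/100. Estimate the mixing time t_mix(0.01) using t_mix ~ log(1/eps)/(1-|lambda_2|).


lambda_2 = |1 - p01 - p10| = |1 - 0.2400 - 0.6400| = 0.1200
t_mix ~ log(1/eps)/(1 - |lambda_2|)
= log(100)/(1 - 0.1200) = 4.6052/0.8800
= 5.2331

5.2331


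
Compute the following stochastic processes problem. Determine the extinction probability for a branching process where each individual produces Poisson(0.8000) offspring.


Since mu = 0.8000 <= 1, extinction probability = 1.

1.0000


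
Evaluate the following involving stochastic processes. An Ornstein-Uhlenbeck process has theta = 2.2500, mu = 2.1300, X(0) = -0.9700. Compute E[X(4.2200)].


E[X(t)] = mu + (X(0) - mu)*exp(-theta*t)
= 2.1300 + (-0.9700 - 2.1300)*exp(-2.2500*4.2200)
= 2.1300 + -3.1000 * 7.5227e-05
= 2.1298

2.1298


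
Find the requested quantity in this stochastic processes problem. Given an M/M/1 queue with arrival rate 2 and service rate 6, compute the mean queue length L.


rho = 2/6 = 0.3333
L = rho/(1-rho)
= 0.3333/0.6667
= 0.5000

0.5000


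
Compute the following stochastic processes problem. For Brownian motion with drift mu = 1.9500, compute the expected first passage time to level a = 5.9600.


Expected first passage time = a/mu
= 5.9600/1.9500
= 3.0564

3.0564


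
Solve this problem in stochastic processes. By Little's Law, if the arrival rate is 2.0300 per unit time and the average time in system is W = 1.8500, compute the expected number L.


Little's Law: L = lambda * W
= 2.0300 * 1.8500
= 3.7555

3.7555


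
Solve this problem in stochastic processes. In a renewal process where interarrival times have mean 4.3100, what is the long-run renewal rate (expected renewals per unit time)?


Long-run renewal rate = 1/E(X)
= 1/4.3100
= 0.2320

0.2320


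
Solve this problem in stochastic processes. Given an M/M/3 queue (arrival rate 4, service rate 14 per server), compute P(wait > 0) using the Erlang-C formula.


a = lambda/mu = 0.2857
rho = a/c = 0.0952
Erlang-C formula applied:
C(c,a) = 0.0032

0.0032


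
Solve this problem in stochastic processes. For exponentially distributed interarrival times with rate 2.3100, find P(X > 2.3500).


P(X > t) = exp(-lambda * t)
= exp(-2.3100 * 2.3500)
= exp(-5.4285) = 0.0044

0.0044


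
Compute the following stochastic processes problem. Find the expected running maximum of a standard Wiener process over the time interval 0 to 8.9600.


E(max B(s)) = sqrt(2t/pi)
= sqrt(2*8.9600/pi)
= sqrt(5.7041)
= 2.3883

2.3883


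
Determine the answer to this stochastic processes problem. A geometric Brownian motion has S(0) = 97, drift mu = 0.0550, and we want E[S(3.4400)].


E[S(t)] = S(0) * exp(mu * t)
= 97 * exp(0.0550 * 3.4400)
= 97 * 1.2083
= 117.2034

117.2034


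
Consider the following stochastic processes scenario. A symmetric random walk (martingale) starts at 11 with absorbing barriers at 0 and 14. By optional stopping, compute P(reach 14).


By optional stopping theorem: E(M at tau) = M(0) = 11
P(hit 14)*14 + P(hit 0)*0 = 11
P(hit 14) = (11 - 0)/(14 - 0) = 11/14 = 0.7857

0.7857


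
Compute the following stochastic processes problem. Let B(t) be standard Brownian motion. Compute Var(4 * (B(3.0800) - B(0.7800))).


Var(alpha*(B(t)-B(s))) = alpha^2 * (t-s)
= 4^2 * (3.0800 - 0.7800)
= 16 * 2.3000
= 36.8000

36.8000


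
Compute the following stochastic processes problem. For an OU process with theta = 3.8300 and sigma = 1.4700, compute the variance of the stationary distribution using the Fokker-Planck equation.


Stationary variance = sigma^2 / (2*theta)
= 1.4700^2 / (2*3.8300)
= 2.1609 / 7.6600
= 0.2821

0.2821


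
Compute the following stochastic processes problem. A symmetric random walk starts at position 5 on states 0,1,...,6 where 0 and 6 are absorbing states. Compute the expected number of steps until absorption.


For symmetric RW on 0,...,N with absorbing barriers, E(i) = i*(N-i)
E(5) = 5 * 1 = 5

5


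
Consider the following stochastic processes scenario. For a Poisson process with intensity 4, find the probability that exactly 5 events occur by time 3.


P(N(t)=k) = (lambda*t)^k * exp(-lambda*t) / k!
lambda*t = 12
= 12^5 * exp(-12) / 5!
= 248832 * 6.1442e-06 / 120
= 0.0127

0.0127
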